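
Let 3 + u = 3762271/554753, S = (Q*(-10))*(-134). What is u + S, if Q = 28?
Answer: 20816430572/554753 ≈ 37524.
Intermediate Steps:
S = 37520 (S = (28*(-10))*(-134) = -280*(-134) = 37520)
u = 2098012/554753 (u = -3 + 3762271/554753 = 2098012/554753 ≈ 3.7819)
u + S = 2098012/554753 + 37520 = 20816430572/554753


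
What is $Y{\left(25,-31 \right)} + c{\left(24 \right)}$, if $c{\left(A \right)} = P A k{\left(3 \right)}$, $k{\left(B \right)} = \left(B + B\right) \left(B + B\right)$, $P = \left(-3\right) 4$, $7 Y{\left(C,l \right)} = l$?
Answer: $- \frac{72607}{7} \approx -10372.0$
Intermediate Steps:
$Y{\left(C,l \right)} = \frac{l}{7}$
$P = -12$
$k{\left(B \right)} = 4 B^{2}$ ($k{\left(B \right)} = 2 B 2 B = 4 B^{2}$)
$c{\left(A \right)} = - 432 A$ ($c{\left(A \right)} = - 12 A 4 \cdot 3^{2} = - 12 A 4 \cdot 9 = - 12 A 36 = - 432 A$)
$Y{\left(25,-31 \right)} + c{\left(24 \right)} = \frac{1}{7} \left(-31\right) - 10368 = - \frac{31}{7} - 10368 = - \frac{72607}{7}$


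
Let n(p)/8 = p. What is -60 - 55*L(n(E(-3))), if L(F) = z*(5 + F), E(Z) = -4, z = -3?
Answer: -4515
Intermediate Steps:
n(p) = 8*p
L(F) = -15 - 3*F (L(F) = -3*(5 + F) = -15 - 3*F)
-60 - 55*L(n(E(-3))) = -60 - 55*(-15 - 24*(-4)) = -60 - 55*(-15 - 3*(-32)) = -60 - 55*(-15 + 96) = -60 - 55*81 = -60 - 4455 = -4515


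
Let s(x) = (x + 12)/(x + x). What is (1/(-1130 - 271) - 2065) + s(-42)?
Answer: -40495919/19614 ≈ -2064.6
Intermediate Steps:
s(x) = (12 + x)/(2*x) (s(x) = (12 + x)/((2*x)) = (12 + x)*(1/(2*x)) = (12 + x)/(2*x))
(1/(-1130 - 271) - 2065) + s(-42) = (1/(-1130 - 271) - 2065) + (1/2)*(12 - 42)/(-42) = (1/(-1401) - 2065) + (1/2)*(-1/42)*(-30) = (-1/1401 - 2065) + 5/14 = -2893066/1401 + 5/14 = -40495919/19614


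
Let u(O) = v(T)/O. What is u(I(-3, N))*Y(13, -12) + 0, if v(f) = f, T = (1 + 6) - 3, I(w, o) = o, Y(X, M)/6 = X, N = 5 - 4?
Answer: 312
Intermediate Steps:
N = 1
Y(X, M) = 6*X
T = 4 (T = 7 - 3 = 4)
u(O) = 4/O
u(I(-3, N))*Y(13, -12) + 0 = (4/1)*(6*13) + 0 = (4*1)*78 + 0 = 4*78 + 0 = 312 + 0 = 312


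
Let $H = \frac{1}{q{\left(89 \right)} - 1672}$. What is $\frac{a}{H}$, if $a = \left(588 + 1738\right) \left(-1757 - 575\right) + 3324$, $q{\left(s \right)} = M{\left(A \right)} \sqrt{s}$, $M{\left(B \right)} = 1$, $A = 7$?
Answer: $9063758176 - 5420908 \sqrt{89} \approx 9.0126 \cdot 10^{9}$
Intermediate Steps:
$q{\left(s \right)} = \sqrt{s}$ ($q{\left(s \right)} = 1 \sqrt{s} = \sqrt{s}$)
$H = \frac{1}{-1672 + \sqrt{89}}$ ($H = \frac{1}{\sqrt{89} - 1672} = \frac{1}{-1672 + \sqrt{89}} \approx -0.00060148$)
$a = -5420908$ ($a = 2326 \left(-2332\right) + 3324 = -5424232 + 3324 = -5420908$)
$\frac{a}{H} = - \frac{5420908}{- \frac{1672}{2795495} - \frac{\sqrt{89}}{2795495}}$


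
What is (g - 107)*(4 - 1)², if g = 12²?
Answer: 333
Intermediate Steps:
g = 144
(g - 107)*(4 - 1)² = (144 - 107)*(4 - 1)² = 37*3² = 37*9 = 333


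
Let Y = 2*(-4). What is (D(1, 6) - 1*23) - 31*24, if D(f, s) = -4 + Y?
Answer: -779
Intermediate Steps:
Y = -8
D(f, s) = -12 (D(f, s) = -4 - 8 = -12)
(D(1, 6) - 1*23) - 31*24 = (-12 - 1*23) - 31*24 = (-12 - 23) - 744 = -35 - 744 = -779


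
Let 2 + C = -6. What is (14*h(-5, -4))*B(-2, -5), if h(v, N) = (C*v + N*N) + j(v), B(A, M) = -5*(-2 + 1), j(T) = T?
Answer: 3570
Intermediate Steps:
C = -8 (C = -2 - 6 = -8)
B(A, M) = 5 (B(A, M) = -5*(-1) = 5)
h(v, N) = N**2 - 7*v (h(v, N) = (-8*v + N*N) + v = (-8*v + N**2) + v = (N**2 - 8*v) + v = N**2 - 7*v)
(14*h(-5, -4))*B(-2, -5) = (14*((-4)**2 - 7*(-5)))*5 = (14*(16 + 35))*5 = (14*51)*5 = 714*5 = 3570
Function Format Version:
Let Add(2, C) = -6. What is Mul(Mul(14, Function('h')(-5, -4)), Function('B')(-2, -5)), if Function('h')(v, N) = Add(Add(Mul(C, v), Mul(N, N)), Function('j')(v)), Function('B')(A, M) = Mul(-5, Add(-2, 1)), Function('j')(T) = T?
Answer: 3570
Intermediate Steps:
C = -8 (C = Add(-2, -6) = -8)
Function('B')(A, M) = 5 (Function('B')(A, M) = Mul(-5, -1) = 5)
Function('h')(v, N) = Add(Pow(N, 2), Mul(-7, v)) (Function('h')(v, N) = Add(Add(Mul(-8, v), Mul(N, N)), v) = Add(Add(Mul(-8, v), Pow(N, 2)), v) = Add(Add(Pow(N, 2), Mul(-8, v)), v) = Add(Pow(N, 2), Mul(-7, v)))
Mul(Mul(14, Function('h')(-5, -4)), Function('B')(-2, -5)) = Mul(Mul(14, Add(Pow(-4, 2), Mul(-7, -5))), 5) = Mul(Mul(14, Add(16, 35)), 5) = Mul(Mul(14, 51), 5) = Mul(714, 5) = 3570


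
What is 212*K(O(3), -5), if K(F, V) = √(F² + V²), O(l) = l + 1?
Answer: 212*√41 ≈ 1357.5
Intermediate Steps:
O(l) = 1 + l
212*K(O(3), -5) = 212*√((1 + 3)² + (-5)²) = 212*√(4² + 25) = 212*√(16 + 25) = 212*√41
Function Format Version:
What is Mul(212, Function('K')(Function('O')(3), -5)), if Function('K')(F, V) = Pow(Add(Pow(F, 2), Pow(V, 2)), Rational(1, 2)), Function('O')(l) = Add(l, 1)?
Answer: Mul(212, Pow(41, Rational(1, 2))) ≈ 1357.5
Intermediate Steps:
Function('O')(l) = Add(1, l)
Mul(212, Function('K')(Function('O')(3), -5)) = Mul(212, Pow(Add(Pow(Add(1, 3), 2), Pow(-5, 2)), Rational(1, 2))) = Mul(212, Pow(Add(Pow(4, 2), 25), Rational(1, 2))) = Mul(212, Pow(Add(16, 25), Rational(1, 2))) = Mul(212, Pow(41, Rational(1, 2)))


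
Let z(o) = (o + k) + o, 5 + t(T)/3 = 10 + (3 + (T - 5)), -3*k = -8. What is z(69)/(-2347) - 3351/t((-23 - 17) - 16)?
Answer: 7842431/373173 ≈ 21.016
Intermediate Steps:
k = 8/3 (k = -⅓*(-8) = 8/3 ≈ 2.6667)
t(T) = 9 + 3*T (t(T) = -15 + 3*(10 + (3 + (T - 5))) = -15 + 3*(10 + (3 + (-5 + T))) = -15 + 3*(10 + (-2 + T)) = -15 + 3*(8 + T) = -15 + (24 + 3*T) = 9 + 3*T)
z(o) = 8/3 + 2*o (z(o) = (o + 8/3) + o = (8/3 + o) + o = 8/3 + 2*o)
z(69)/(-2347) - 3351/t((-23 - 17) - 16) = (8/3 + 2*69)/(-2347) - 3351/(9 + 3*((-23 - 17) - 16)) = (8/3 + 138)*(-1/2347) - 3351/(9 + 3*(-40 - 16)) = (422/3)*(-1/2347) - 3351/(9 + 3*(-56)) = -422/7041 - 3351/(9 - 168) = -422/7041 - 3351/(-159) = -422/7041 - 3351*(-1/159) = -422/7041 + 1117/53 = 7842431/373173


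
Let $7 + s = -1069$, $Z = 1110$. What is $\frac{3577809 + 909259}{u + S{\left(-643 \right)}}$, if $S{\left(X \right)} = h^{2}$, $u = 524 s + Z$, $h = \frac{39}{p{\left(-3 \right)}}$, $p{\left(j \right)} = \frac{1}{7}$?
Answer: $- \frac{4487068}{488185} \approx -9.1913$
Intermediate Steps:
$s = -1076$ ($s = -7 - 1069 = -1076$)
$p{\left(j \right)} = \frac{1}{7}$
$h = 273$ ($h = 39 \frac{1}{\frac{1}{7}} = 39 \cdot 7 = 273$)
$u = -562714$ ($u = 524 \left(-1076\right) + 1110 = -563824 + 1110 = -562714$)
$S{\left(X \right)} = 74529$ ($S{\left(X \right)} = 273^{2} = 74529$)
$\frac{3577809 + 909259}{u + S{\left(-643 \right)}} = \frac{3577809 + 909259}{-562714 + 74529} = \frac{4487068}{-488185} = 4487068 \left(- \frac{1}{488185}\right) = - \frac{4487068}{488185}$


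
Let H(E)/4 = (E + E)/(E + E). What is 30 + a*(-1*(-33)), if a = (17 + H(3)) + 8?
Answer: 987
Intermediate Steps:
H(E) = 4 (H(E) = 4*((E + E)/(E + E)) = 4*((2*E)/((2*E))) = 4*((2*E)*(1/(2*E))) = 4*1 = 4)
a = 29 (a = (17 + 4) + 8 = 21 + 8 = 29)
30 + a*(-1*(-33)) = 30 + 29*(-1*(-33)) = 30 + 29*33 = 30 + 957 = 987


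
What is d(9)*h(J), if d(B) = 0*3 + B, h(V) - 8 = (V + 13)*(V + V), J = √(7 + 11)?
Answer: 396 + 702*√2 ≈ 1388.8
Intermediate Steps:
J = 3*√2 (J = √18 = 3*√2 ≈ 4.2426)
h(V) = 8 + 2*V*(13 + V) (h(V) = 8 + (V + 13)*(V + V) = 8 + (13 + V)*(2*V) = 8 + 2*V*(13 + V))
d(B) = B (d(B) = 0 + B = B)
d(9)*h(J) = 9*(8 + 2*(3*√2)² + 26*(3*√2)) = 9*(8 + 2*18 + 78*√2) = 9*(8 + 36 + 78*√2) = 9*(44 + 78*√2) = 396 + 702*√2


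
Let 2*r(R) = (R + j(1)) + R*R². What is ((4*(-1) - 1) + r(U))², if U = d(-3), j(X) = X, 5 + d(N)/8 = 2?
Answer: 192016449/4 ≈ 4.8004e+7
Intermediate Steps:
d(N) = -24 (d(N) = -40 + 8*2 = -40 + 16 = -24)
U = -24
r(R) = ½ + R/2 + R³/2 (r(R) = ((R + 1) + R*R²)/2 = ((1 + R) + R³)/2 = (1 + R + R³)/2 = ½ + R/2 + R³/2)
((4*(-1) - 1) + r(U))² = ((4*(-1) - 1) + (½ + (½)*(-24) + (½)*(-24)³))² = ((-4 - 1) + (½ - 12 + (½)*(-13824)))² = (-5 + (½ - 12 - 6912))² = (-5 - 13847/2)² = (-13857/2)² = 192016449/4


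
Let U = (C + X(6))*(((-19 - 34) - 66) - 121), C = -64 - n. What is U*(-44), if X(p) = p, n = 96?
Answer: -1626240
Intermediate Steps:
C = -160 (C = -64 - 1*96 = -64 - 96 = -160)
U = 36960 (U = (-160 + 6)*(((-19 - 34) - 66) - 121) = -154*((-53 - 66) - 121) = -154*(-119 - 121) = -154*(-240) = 36960)
U*(-44) = 36960*(-44) = -1626240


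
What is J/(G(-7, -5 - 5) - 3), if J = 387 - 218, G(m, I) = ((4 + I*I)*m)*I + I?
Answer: 1/43 ≈ 0.023256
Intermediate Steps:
G(m, I) = I + I*m*(4 + I²) (G(m, I) = ((4 + I²)*m)*I + I = (m*(4 + I²))*I + I = I*m*(4 + I²) + I = I + I*m*(4 + I²))
J = 169
J/(G(-7, -5 - 5) - 3) = 169/((-5 - 5)*(1 + 4*(-7) - 7*(-5 - 5)²) - 3) = 169/(-10*(1 - 28 - 7*(-10)²) - 3) = 169/(-10*(1 - 28 - 7*100) - 3) = 169/(-10*(1 - 28 - 700) - 3) = 169/(-10*(-727) - 3) = 169/(7270 - 3) = 169/7267 = 169*(1/7267) = 1/43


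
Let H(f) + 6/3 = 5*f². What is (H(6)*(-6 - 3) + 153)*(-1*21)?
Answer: 30429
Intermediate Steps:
H(f) = -2 + 5*f²
(H(6)*(-6 - 3) + 153)*(-1*21) = ((-2 + 5*6²)*(-6 - 3) + 153)*(-1*21) = ((-2 + 5*36)*(-9) + 153)*(-21) = ((-2 + 180)*(-9) + 153)*(-21) = (178*(-9) + 153)*(-21) = (-1602 + 153)*(-21) = -1449*(-21) = 30429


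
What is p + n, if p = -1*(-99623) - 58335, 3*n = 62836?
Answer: 186700/3 ≈ 62233.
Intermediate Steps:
n = 62836/3 (n = (⅓)*62836 = 62836/3 ≈ 20945.)
p = 41288 (p = 99623 - 58335 = 41288)
p + n = 41288 + 62836/3 = 186700/3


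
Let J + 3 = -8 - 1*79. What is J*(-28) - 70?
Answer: 2450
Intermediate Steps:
J = -90 (J = -3 + (-8 - 1*79) = -3 + (-8 - 79) = -3 - 87 = -90)
J*(-28) - 70 = -90*(-28) - 70 = 2520 - 70 = 2450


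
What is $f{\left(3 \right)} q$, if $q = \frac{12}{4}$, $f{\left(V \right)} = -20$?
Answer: $-60$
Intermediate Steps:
$q = 3$ ($q = 12 \cdot \frac{1}{4} = 3$)
$f{\left(3 \right)} q = \left(-20\right) 3 = -60$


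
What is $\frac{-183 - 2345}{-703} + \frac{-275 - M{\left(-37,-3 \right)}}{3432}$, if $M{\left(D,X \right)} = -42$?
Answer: $\frac{8512297}{2412696} \approx 3.5281$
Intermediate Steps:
$\frac{-183 - 2345}{-703} + \frac{-275 - M{\left(-37,-3 \right)}}{3432} = \frac{-183 - 2345}{-703} + \frac{-275 - -42}{3432} = \left(-2528\right) \left(- \frac{1}{703}\right) + \left(-275 + 42\right) \frac{1}{3432} = \frac{2528}{703} - \frac{233}{3432} = \frac{8512297}{2412696}$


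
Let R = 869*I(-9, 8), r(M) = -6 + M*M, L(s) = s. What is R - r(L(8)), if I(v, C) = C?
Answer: 6894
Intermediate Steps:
r(M) = -6 + M²
R = 6952 (R = 869*8 = 6952)
R - r(L(8)) = 6952 - (-6 + 8²) = 6952 - (-6 + 64) = 6952 - 1*58 = 6952 - 58 = 6894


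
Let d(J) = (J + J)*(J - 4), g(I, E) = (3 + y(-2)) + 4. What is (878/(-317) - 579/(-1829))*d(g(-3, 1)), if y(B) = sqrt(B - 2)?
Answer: -48358846/579793 - 56892760*I/579793 ≈ -83.407 - 98.126*I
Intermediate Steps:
y(B) = sqrt(-2 + B)
g(I, E) = 7 + 2*I (g(I, E) = (3 + sqrt(-2 - 2)) + 4 = (3 + sqrt(-4)) + 4 = (3 + 2*I) + 4 = 7 + 2*I)
d(J) = 2*J*(-4 + J) (d(J) = (2*J)*(-4 + J) = 2*J*(-4 + J))
(878/(-317) - 579/(-1829))*d(g(-3, 1)) = (878/(-317) - 579/(-1829))*(2*(7 + 2*I)*(-4 + (7 + 2*I))) = (878*(-1/317) - 579*(-1/1829))*(2*(7 + 2*I)*(3 + 2*I)) = (-878/317 + 579/1829)*(2*(3 + 2*I)*(7 + 2*I)) = -2844638*(3 + 2*I)*(7 + 2*I)/579793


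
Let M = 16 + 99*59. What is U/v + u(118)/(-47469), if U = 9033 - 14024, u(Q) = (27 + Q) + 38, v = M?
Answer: -79329870/92675311 ≈ -0.85600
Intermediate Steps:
M = 5857 (M = 16 + 5841 = 5857)
v = 5857
u(Q) = 65 + Q
U = -4991
U/v + u(118)/(-47469) = -4991/5857 + (65 + 118)/(-47469) = -4991*1/5857 + 183*(-1/47469) = -4991/5857 - 61/15823 = -79329870/92675311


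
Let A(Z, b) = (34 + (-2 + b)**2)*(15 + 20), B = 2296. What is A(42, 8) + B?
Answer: 4746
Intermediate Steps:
A(Z, b) = 1190 + 35*(-2 + b)**2 (A(Z, b) = (34 + (-2 + b)**2)*35 = 1190 + 35*(-2 + b)**2)
A(42, 8) + B = (1190 + 35*(-2 + 8)**2) + 2296 = (1190 + 35*6**2) + 2296 = (1190 + 35*36) + 2296 = (1190 + 1260) + 2296 = 2450 + 2296 = 4746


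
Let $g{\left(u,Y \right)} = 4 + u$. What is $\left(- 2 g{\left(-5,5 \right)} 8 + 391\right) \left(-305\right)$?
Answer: $-124135$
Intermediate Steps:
$\left(- 2 g{\left(-5,5 \right)} 8 + 391\right) \left(-305\right) = \left(- 2 \left(4 - 5\right) 8 + 391\right) \left(-305\right) = \left(\left(-2\right) \left(-1\right) 8 + 391\right) \left(-305\right) = \left(2 \cdot 8 + 391\right) \left(-305\right) = \left(16 + 391\right) \left(-305\right) = 407 \left(-305\right) = -124135$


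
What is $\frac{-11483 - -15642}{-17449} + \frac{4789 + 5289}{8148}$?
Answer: $\frac{70981745}{71087226} \approx 0.99852$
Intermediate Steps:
$\frac{-11483 - -15642}{-17449} + \frac{4789 + 5289}{8148} = \left(-11483 + 15642\right) \left(- \frac{1}{17449}\right) + 10078 \cdot \frac{1}{8148} = 4159 \left(- \frac{1}{17449}\right) + \frac{5039}{4074} = - \frac{4159}{17449} + \frac{5039}{4074} = \frac{70981745}{71087226}$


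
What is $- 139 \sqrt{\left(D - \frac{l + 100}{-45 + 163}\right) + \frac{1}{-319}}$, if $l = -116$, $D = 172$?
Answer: $- \frac{139 \sqrt{60974487805}}{18821} \approx -1823.7$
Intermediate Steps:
$- 139 \sqrt{\left(D - \frac{l + 100}{-45 + 163}\right) + \frac{1}{-319}} = - 139 \sqrt{\left(172 - \frac{-116 + 100}{-45 + 163}\right) + \frac{1}{-319}} = - 139 \sqrt{\left(172 - - \frac{16}{118}\right) - \frac{1}{319}} = - 139 \sqrt{\left(172 - \left(-16\right) \frac{1}{118}\right) - \frac{1}{319}} = - 139 \sqrt{\left(172 - - \frac{8}{59}\right) - \frac{1}{319}} = - 139 \sqrt{\left(172 + \frac{8}{59}\right) - \frac{1}{319}} = - 139 \sqrt{\frac{10156}{59} - \frac{1}{319}} = - 139 \sqrt{\frac{3239705}{18821}} = - 139 \frac{\sqrt{60974487805}}{18821} = - \frac{139 \sqrt{60974487805}}{18821}$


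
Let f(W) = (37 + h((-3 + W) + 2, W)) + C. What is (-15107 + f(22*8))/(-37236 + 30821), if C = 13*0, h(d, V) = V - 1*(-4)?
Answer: 2978/1283 ≈ 2.3211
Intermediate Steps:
h(d, V) = 4 + V (h(d, V) = V + 4 = 4 + V)
C = 0
f(W) = 41 + W (f(W) = (37 + (4 + W)) + 0 = (41 + W) + 0 = 41 + W)
(-15107 + f(22*8))/(-37236 + 30821) = (-15107 + (41 + 22*8))/(-37236 + 30821) = (-15107 + (41 + 176))/(-6415) = (-15107 + 217)*(-1/6415) = -14890*(-1/6415) = 2978/1283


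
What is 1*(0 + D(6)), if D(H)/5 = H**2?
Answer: 180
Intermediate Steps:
D(H) = 5*H**2
1*(0 + D(6)) = 1*(0 + 5*6**2) = 1*(0 + 5*36) = 1*(0 + 180) = 1*180 = 180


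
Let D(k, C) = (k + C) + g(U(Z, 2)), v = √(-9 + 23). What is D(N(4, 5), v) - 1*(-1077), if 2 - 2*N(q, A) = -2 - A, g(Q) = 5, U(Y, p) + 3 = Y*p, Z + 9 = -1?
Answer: 2173/2 + √14 ≈ 1090.2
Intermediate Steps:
Z = -10 (Z = -9 - 1 = -10)
U(Y, p) = -3 + Y*p
N(q, A) = 2 + A/2 (N(q, A) = 1 - (-2 - A)/2 = 1 + (1 + A/2) = 2 + A/2)
v = √14 ≈ 3.7417
D(k, C) = 5 + C + k (D(k, C) = (k + C) + 5 = (C + k) + 5 = 5 + C + k)
D(N(4, 5), v) - 1*(-1077) = (5 + √14 + (2 + (½)*5)) - 1*(-1077) = (5 + √14 + (2 + 5/2)) + 1077 = (5 + √14 + 9/2) + 1077 = (19/2 + √14) + 1077 = 2173/2 + √14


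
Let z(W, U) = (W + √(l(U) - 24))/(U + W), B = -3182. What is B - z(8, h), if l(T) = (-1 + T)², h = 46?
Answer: -85918/27 - √2001/54 ≈ -3183.0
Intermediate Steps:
z(W, U) = (W + √(-24 + (-1 + U)²))/(U + W) (z(W, U) = (W + √((-1 + U)² - 24))/(U + W) = (W + √(-24 + (-1 + U)²))/(U + W))
B - z(8, h) = -3182 - (8 + √(-24 + (-1 + 46)²))/(46 + 8) = -3182 - (8 + √(-24 + 45²))/54 = -3182 - (8 + √(-24 + 2025))/54 = -3182 - (8 + √2001)/54 = -3182 - (4/27 + √2001/54) = -3182 + (-4/27 - √2001/54) = -85918/27 - √2001/54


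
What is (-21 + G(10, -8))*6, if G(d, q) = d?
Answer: -66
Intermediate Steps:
(-21 + G(10, -8))*6 = (-21 + 10)*6 = -11*6 = -66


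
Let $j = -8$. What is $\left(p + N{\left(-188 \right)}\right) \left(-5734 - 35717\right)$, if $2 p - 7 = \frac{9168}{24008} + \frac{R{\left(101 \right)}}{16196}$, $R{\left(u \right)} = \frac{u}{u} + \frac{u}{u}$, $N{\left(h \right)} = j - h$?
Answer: $- \frac{370080881402025}{48604196} \approx -7.6142 \cdot 10^{6}$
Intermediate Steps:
$N{\left(h \right)} = -8 - h$
$R{\left(u \right)} = 2$ ($R{\left(u \right)} = 1 + 1 = 2$)
$p = \frac{179397995}{48604196}$ ($p = \frac{7}{2} + \frac{\frac{9168}{24008} + \frac{2}{16196}}{2} = \frac{7}{2} + \frac{9168 \cdot \frac{1}{24008} + 2 \cdot \frac{1}{16196}}{2} = \frac{7}{2} + \frac{\frac{1146}{3001} + \frac{1}{8098}}{2} = \frac{7}{2} + \frac{1}{2} \cdot \frac{9283309}{24302098} = \frac{7}{2} + \frac{9283309}{48604196} = \frac{179397995}{48604196} \approx 3.691$)
$\left(p + N{\left(-188 \right)}\right) \left(-5734 - 35717\right) = \left(\frac{179397995}{48604196} - -180\right) \left(-5734 - 35717\right) = \left(\frac{179397995}{48604196} + \left(-8 + 188\right)\right) \left(-41451\right) = \left(\frac{179397995}{48604196} + 180\right) \left(-41451\right) = \frac{8928153275}{48604196} \left(-41451\right) = - \frac{370080881402025}{48604196}$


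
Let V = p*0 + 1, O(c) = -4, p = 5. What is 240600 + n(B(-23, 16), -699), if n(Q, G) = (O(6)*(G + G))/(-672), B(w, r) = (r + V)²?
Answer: 6736567/28 ≈ 2.4059e+5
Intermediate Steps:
V = 1 (V = 5*0 + 1 = 0 + 1 = 1)
B(w, r) = (1 + r)² (B(w, r) = (r + 1)² = (1 + r)²)
n(Q, G) = G/84 (n(Q, G) = -4*(G + G)/(-672) = -8*G*(-1/672) = G/84)
240600 + n(B(-23, 16), -699) = 240600 + (1/84)*(-699) = 240600 - 233/28 = 6736567/28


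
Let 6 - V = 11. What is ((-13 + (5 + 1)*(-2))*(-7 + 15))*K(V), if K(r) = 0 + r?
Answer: 1000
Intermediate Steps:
V = -5 (V = 6 - 1*11 = 6 - 11 = -5)
K(r) = r
((-13 + (5 + 1)*(-2))*(-7 + 15))*K(V) = ((-13 + (5 + 1)*(-2))*(-7 + 15))*(-5) = ((-13 + 6*(-2))*8)*(-5) = ((-13 - 12)*8)*(-5) = -25*8*(-5) = -200*(-5) = 1000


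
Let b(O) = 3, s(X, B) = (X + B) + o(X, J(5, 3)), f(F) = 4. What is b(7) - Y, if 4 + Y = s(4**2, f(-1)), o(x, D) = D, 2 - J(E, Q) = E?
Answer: -10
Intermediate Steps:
J(E, Q) = 2 - E
s(X, B) = -3 + B + X (s(X, B) = (X + B) + (2 - 1*5) = (B + X) + (2 - 5) = (B + X) - 3 = -3 + B + X)
Y = 13 (Y = -4 + (-3 + 4 + 4**2) = -4 + (-3 + 4 + 16) = -4 + 17 = 13)
b(7) - Y = 3 - 1*13 = 3 - 13 = -10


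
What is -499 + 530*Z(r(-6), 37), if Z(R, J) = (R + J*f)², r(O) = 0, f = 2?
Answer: 2901781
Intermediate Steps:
Z(R, J) = (R + 2*J)² (Z(R, J) = (R + J*2)² = (R + 2*J)²)
-499 + 530*Z(r(-6), 37) = -499 + 530*(0 + 2*37)² = -499 + 530*(0 + 74)² = -499 + 530*74² = -499 + 530*5476 = -499 + 2902280 = 2901781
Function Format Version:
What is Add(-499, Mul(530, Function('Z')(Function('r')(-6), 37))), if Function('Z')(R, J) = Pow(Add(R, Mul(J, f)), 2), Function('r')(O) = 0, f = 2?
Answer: 2901781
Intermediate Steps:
Function('Z')(R, J) = Pow(Add(R, Mul(2, J)), 2) (Function('Z')(R, J) = Pow(Add(R, Mul(J, 2)), 2) = Pow(Add(R, Mul(2, J)), 2))
Add(-499, Mul(530, Function('Z')(Function('r')(-6), 37))) = Add(-499, Mul(530, Pow(Add(0, Mul(2, 37)), 2))) = Add(-499, Mul(530, Pow(Add(0, 74), 2))) = Add(-499, Mul(530, Pow(74, 2))) = Add(-499, Mul(530, 5476)) = Add(-499, 2902280) = 2901781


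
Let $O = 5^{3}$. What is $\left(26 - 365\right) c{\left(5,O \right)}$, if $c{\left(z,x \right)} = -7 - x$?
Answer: $44748$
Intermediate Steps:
$O = 125$
$\left(26 - 365\right) c{\left(5,O \right)} = \left(26 - 365\right) \left(-7 - 125\right) = - 339 \left(-7 - 125\right) = \left(-339\right) \left(-132\right) = 44748$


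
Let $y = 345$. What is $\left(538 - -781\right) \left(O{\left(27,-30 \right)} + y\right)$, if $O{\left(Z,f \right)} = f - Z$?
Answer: $379872$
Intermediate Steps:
$\left(538 - -781\right) \left(O{\left(27,-30 \right)} + y\right) = \left(538 - -781\right) \left(\left(-30 - 27\right) + 345\right) = \left(538 + 781\right) \left(\left(-30 - 27\right) + 345\right) = 1319 \left(-57 + 345\right) = 1319 \cdot 288 = 379872$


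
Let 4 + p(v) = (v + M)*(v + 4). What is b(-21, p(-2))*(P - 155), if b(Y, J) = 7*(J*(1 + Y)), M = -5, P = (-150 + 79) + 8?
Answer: -549360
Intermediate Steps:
P = -63 (P = -71 + 8 = -63)
p(v) = -4 + (-5 + v)*(4 + v) (p(v) = -4 + (v - 5)*(v + 4) = -4 + (-5 + v)*(4 + v))
b(Y, J) = 7*J*(1 + Y)
b(-21, p(-2))*(P - 155) = (7*(-24 + (-2)² - 1*(-2))*(1 - 21))*(-63 - 155) = (7*(-24 + 4 + 2)*(-20))*(-218) = (7*(-18)*(-20))*(-218) = 2520*(-218) = -549360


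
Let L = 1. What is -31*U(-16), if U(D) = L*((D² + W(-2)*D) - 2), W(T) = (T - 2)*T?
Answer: -3906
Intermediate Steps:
W(T) = T*(-2 + T) (W(T) = (-2 + T)*T = T*(-2 + T))
U(D) = -2 + D² + 8*D (U(D) = 1*((D² + (-2*(-2 - 2))*D) - 2) = 1*((D² + (-2*(-4))*D) - 2) = 1*((D² + 8*D) - 2) = 1*(-2 + D² + 8*D) = -2 + D² + 8*D)
-31*U(-16) = -31*(-2 + (-16)² + 8*(-16)) = -31*(-2 + 256 - 128) = -31*126 = -3906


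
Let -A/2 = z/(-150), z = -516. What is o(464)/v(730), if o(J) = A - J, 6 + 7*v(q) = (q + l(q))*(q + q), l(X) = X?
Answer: -41202/26644925 ≈ -0.0015463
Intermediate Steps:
A = -172/25 (A = -(-1032)/(-150) = -(-1032)*(-1)/150 = -2*86/25 = -172/25 ≈ -6.8800)
v(q) = -6/7 + 4*q²/7 (v(q) = -6/7 + ((q + q)*(q + q))/7 = -6/7 + ((2*q)*(2*q))/7 = -6/7 + (4*q²)/7 = -6/7 + 4*q²/7)
o(J) = -172/25 - J
o(464)/v(730) = (-172/25 - 1*464)/(-6/7 + (4/7)*730²) = (-172/25 - 464)/(-6/7 + (4/7)*532900) = -11772/(25*(-6/7 + 2131600/7)) = -11772/(25*2131594/7) = -11772/25*7/2131594 = -41202/26644925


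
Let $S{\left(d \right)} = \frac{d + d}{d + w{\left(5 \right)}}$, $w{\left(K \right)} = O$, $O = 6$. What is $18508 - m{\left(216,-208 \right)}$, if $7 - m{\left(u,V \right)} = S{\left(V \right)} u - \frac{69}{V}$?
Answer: $\frac{398021001}{21008} \approx 18946.0$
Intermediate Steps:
$w{\left(K \right)} = 6$
$S{\left(d \right)} = \frac{2 d}{6 + d}$ ($S{\left(d \right)} = \frac{d + d}{d + 6} = \frac{2 d}{6 + d}$)
$m{\left(u,V \right)} = 7 + \frac{69}{V} - \frac{2 V u}{6 + V}$ ($m{\left(u,V \right)} = 7 - \left(\frac{2 V}{6 + V} u - \frac{69}{V}\right) = 7 - \left(\frac{2 V u}{6 + V} - \frac{69}{V}\right) = 7 - \left(- \frac{69}{V} + \frac{2 V u}{6 + V}\right) = 7 + \frac{69}{V} - \frac{2 V u}{6 + V}$)
$18508 - m{\left(216,-208 \right)} = 18508 - \left(7 + \frac{69}{-208} - \left(-416\right) 216 \frac{1}{6 - 208}\right) = 18508 - \left(7 + 69 \left(- \frac{1}{208}\right) - \left(-416\right) 216 \frac{1}{-202}\right) = 18508 - \left(7 - \frac{69}{208} - \left(-416\right) 216 \left(- \frac{1}{202}\right)\right) = 18508 - \left(7 - \frac{69}{208} - \frac{44928}{101}\right) = 18508 - - \frac{9204937}{21008} = 18508 + \frac{9204937}{21008} = \frac{398021001}{21008}$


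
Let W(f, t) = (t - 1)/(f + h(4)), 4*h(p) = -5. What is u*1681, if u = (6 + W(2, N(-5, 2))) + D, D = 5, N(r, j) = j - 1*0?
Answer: 62197/3 ≈ 20732.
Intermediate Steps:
h(p) = -5/4 (h(p) = (¼)*(-5) = -5/4)
N(r, j) = j (N(r, j) = j + 0 = j)
W(f, t) = (-1 + t)/(-5/4 + f) (W(f, t) = (t - 1)/(f - 5/4) = (-1 + t)/(-5/4 + f))
u = 37/3 (u = (6 + 4*(-1 + 2)/(-5 + 4*2)) + 5 = (6 + 4*1/(-5 + 8)) + 5 = (6 + 4*1/3) + 5 = (6 + 4*(⅓)*1) + 5 = (6 + 4/3) + 5 = 22/3 + 5 = 37/3 ≈ 12.333)
u*1681 = (37/3)*1681 = 62197/3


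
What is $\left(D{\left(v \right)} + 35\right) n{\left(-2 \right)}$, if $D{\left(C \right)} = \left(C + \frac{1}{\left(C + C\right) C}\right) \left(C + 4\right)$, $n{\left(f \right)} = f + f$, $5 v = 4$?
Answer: $- \frac{4259}{25} \approx -170.36$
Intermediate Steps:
$v = \frac{4}{5}$ ($v = \frac{1}{5} \cdot 4 = \frac{4}{5} \approx 0.8$)
$n{\left(f \right)} = 2 f$
$D{\left(C \right)} = \left(4 + C\right) \left(C + \frac{1}{2 C^{2}}\right)$ ($D{\left(C \right)} = \left(C + \frac{1}{2 C C}\right) \left(4 + C\right) = \left(C + \frac{\frac{1}{2} \frac{1}{C}}{C}\right) \left(4 + C\right) = \left(C + \frac{1}{2 C^{2}}\right) \left(4 + C\right) = \left(4 + C\right) \left(C + \frac{1}{2 C^{2}}\right)$)
$\left(D{\left(v \right)} + 35\right) n{\left(-2 \right)} = \left(\frac{4 + \frac{4}{5} + 2 \left(\frac{4}{5}\right)^{3} \left(4 + \frac{4}{5}\right)}{2 \cdot \frac{16}{25}} + 35\right) 2 \left(-2\right) = \left(\frac{1}{2} \cdot \frac{25}{16} \left(4 + \frac{4}{5} + 2 \cdot \frac{64}{125} \cdot \frac{24}{5}\right) + 35\right) \left(-4\right) = \left(\frac{1}{2} \cdot \frac{25}{16} \left(4 + \frac{4}{5} + \frac{3072}{625}\right) + 35\right) \left(-4\right) = \left(\frac{1}{2} \cdot \frac{25}{16} \cdot \frac{6072}{625} + 35\right) \left(-4\right) = \left(\frac{759}{100} + 35\right) \left(-4\right) = \frac{4259}{100} \left(-4\right) = - \frac{4259}{25}$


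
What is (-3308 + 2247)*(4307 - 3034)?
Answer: -1350653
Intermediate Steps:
(-3308 + 2247)*(4307 - 3034) = -1061*1273 = -1350653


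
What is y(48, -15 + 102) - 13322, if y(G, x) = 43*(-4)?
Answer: -13494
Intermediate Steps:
y(G, x) = -172
y(48, -15 + 102) - 13322 = -172 - 13322 = -13494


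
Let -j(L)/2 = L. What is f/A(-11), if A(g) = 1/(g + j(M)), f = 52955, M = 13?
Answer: -1959335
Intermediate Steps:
j(L) = -2*L
A(g) = 1/(-26 + g) (A(g) = 1/(g - 2*13) = 1/(g - 26) = 1/(-26 + g))
f/A(-11) = 52955/(1/(-26 - 11)) = 52955/(1/(-37)) = 52955/(-1/37) = 52955*(-37) = -1959335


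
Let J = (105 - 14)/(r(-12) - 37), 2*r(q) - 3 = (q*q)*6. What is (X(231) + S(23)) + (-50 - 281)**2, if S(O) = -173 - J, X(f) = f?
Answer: 6686745/61 ≈ 1.0962e+5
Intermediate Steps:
r(q) = 3/2 + 3*q**2 (r(q) = 3/2 + ((q*q)*6)/2 = 3/2 + (q**2*6)/2 = 3/2 + (6*q**2)/2 = 3/2 + 3*q**2)
J = 14/61 (J = (105 - 14)/((3/2 + 3*(-12)**2) - 37) = 91/((3/2 + 3*144) - 37) = 91/((3/2 + 432) - 37) = 91/(867/2 - 37) = 91/(793/2) = 91*(2/793) = 14/61 ≈ 0.22951)
S(O) = -10567/61 (S(O) = -173 - 1*14/61 = -173 - 14/61 = -10567/61)
(X(231) + S(23)) + (-50 - 281)**2 = (231 - 10567/61) + (-50 - 281)**2 = 3524/61 + (-331)**2 = 3524/61 + 109561 = 6686745/61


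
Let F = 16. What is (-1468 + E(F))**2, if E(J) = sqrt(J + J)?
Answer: 2155056 - 11744*sqrt(2) ≈ 2.1384e+6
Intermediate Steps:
E(J) = sqrt(2)*sqrt(J) (E(J) = sqrt(2*J) = sqrt(2)*sqrt(J))
(-1468 + E(F))**2 = (-1468 + sqrt(2)*sqrt(16))**2 = (-1468 + sqrt(2)*4)**2 = (-1468 + 4*sqrt(2))**2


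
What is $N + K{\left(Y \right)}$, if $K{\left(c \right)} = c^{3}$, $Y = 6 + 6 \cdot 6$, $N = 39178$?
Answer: $113266$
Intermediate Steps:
$Y = 42$ ($Y = 6 + 36 = 42$)
$N + K{\left(Y \right)} = 39178 + 42^{3} = 39178 + 74088 = 113266$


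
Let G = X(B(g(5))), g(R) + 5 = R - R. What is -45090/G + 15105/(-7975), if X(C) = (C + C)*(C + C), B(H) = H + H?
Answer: -1462539/12760 ≈ -114.62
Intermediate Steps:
g(R) = -5 (g(R) = -5 + (R - R) = -5 + 0 = -5)
B(H) = 2*H
X(C) = 4*C**2 (X(C) = (2*C)*(2*C) = 4*C**2)
G = 400 (G = 4*(2*(-5))**2 = 4*(-10)**2 = 4*100 = 400)
-45090/G + 15105/(-7975) = -45090/400 + 15105/(-7975) = -45090*1/400 + 15105*(-1/7975) = -4509/40 - 3021/1595 = -1462539/12760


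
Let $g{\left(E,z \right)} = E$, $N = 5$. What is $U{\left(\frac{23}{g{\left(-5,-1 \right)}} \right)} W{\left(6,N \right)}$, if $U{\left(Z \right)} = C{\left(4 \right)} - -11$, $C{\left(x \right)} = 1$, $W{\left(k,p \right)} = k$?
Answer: $72$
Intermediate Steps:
$U{\left(Z \right)} = 12$ ($U{\left(Z \right)} = 1 - -11 = 1 + 11 = 12$)
$U{\left(\frac{23}{g{\left(-5,-1 \right)}} \right)} W{\left(6,N \right)} = 12 \cdot 6 = 72$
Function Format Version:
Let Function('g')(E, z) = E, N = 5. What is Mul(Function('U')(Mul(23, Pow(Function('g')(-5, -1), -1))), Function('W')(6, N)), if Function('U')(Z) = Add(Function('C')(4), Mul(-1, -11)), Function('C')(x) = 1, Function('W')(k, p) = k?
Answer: 72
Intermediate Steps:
Function('U')(Z) = 12 (Function('U')(Z) = Add(1, Mul(-1, -11)) = Add(1, 11) = 12)
Mul(Function('U')(Mul(23, Pow(Function('g')(-5, -1), -1))), Function('W')(6, N)) = Mul(12, 6) = 72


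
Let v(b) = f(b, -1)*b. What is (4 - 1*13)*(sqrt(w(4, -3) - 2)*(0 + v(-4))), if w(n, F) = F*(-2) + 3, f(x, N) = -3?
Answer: -108*sqrt(7) ≈ -285.74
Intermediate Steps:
w(n, F) = 3 - 2*F (w(n, F) = -2*F + 3 = 3 - 2*F)
v(b) = -3*b
(4 - 1*13)*(sqrt(w(4, -3) - 2)*(0 + v(-4))) = (4 - 1*13)*(sqrt((3 - 2*(-3)) - 2)*(0 - 3*(-4))) = (4 - 13)*(sqrt((3 + 6) - 2)*(0 + 12)) = -9*sqrt(9 - 2)*12 = -9*sqrt(7)*12 = -108*sqrt(7)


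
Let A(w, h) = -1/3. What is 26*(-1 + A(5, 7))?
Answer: -104/3 ≈ -34.667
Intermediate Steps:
A(w, h) = -⅓ (A(w, h) = -1*⅓ = -⅓)
26*(-1 + A(5, 7)) = 26*(-1 - ⅓) = 26*(-4/3) = -104/3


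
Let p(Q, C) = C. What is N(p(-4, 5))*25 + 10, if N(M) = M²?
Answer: 635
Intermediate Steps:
N(p(-4, 5))*25 + 10 = 5²*25 + 10 = 25*25 + 10 = 625 + 10 = 635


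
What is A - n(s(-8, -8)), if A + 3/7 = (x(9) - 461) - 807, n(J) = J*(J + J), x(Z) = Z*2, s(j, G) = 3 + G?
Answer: -9103/7 ≈ -1300.4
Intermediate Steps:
x(Z) = 2*Z
n(J) = 2*J**2 (n(J) = J*(2*J) = 2*J**2)
A = -8753/7 (A = -3/7 + ((2*9 - 461) - 807) = -3/7 + ((18 - 461) - 807) = -3/7 + (-443 - 807) = -3/7 - 1250 = -8753/7 ≈ -1250.4)
A - n(s(-8, -8)) = -8753/7 - 2*(3 - 8)**2 = -8753/7 - 2*(-5)**2 = -8753/7 - 2*25 = -8753/7 - 1*50 = -8753/7 - 50 = -9103/7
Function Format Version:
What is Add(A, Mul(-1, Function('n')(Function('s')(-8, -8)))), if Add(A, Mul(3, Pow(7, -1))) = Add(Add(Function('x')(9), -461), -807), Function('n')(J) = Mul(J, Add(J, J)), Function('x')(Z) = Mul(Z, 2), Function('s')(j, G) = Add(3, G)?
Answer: Rational(-9103, 7) ≈ -1300.4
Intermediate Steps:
Function('x')(Z) = Mul(2, Z)
Function('n')(J) = Mul(2, Pow(J, 2)) (Function('n')(J) = Mul(J, Mul(2, J)) = Mul(2, Pow(J, 2)))
A = Rational(-8753, 7) (A = Add(Rational(-3, 7), Add(Add(Mul(2, 9), -461), -807)) = Add(Rational(-3, 7), Add(Add(18, -461), -807)) = Add(Rational(-3, 7), Add(-443, -807)) = Add(Rational(-3, 7), -1250) = Rational(-8753, 7) ≈ -1250.4)
Add(A, Mul(-1, Function('n')(Function('s')(-8, -8)))) = Add(Rational(-8753, 7), Mul(-1, Mul(2, Pow(Add(3, -8), 2)))) = Add(Rational(-8753, 7), Mul(-1, Mul(2, Pow(-5, 2)))) = Add(Rational(-8753, 7), Mul(-1, Mul(2, 25))) = Add(Rational(-8753, 7), Mul(-1, 50)) = Add(Rational(-8753, 7), -50) = Rational(-9103, 7)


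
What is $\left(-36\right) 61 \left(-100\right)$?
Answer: $219600$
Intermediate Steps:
$\left(-36\right) 61 \left(-100\right) = \left(-2196\right) \left(-100\right) = 219600$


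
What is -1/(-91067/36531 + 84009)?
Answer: -36531/3068841712 ≈ -1.1904e-5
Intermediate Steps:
-1/(-91067/36531 + 84009) = -1/3068841712/36531 = -1*36531/3068841712 = -36531/3068841712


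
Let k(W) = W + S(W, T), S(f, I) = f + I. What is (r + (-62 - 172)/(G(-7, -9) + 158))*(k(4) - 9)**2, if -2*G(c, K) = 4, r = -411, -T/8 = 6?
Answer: -1980825/2 ≈ -9.9041e+5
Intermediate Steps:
T = -48 (T = -8*6 = -48)
S(f, I) = I + f
G(c, K) = -2 (G(c, K) = -1/2*4 = -2)
k(W) = -48 + 2*W (k(W) = W + (-48 + W) = -48 + 2*W)
(r + (-62 - 172)/(G(-7, -9) + 158))*(k(4) - 9)**2 = (-411 + (-62 - 172)/(-2 + 158))*((-48 + 2*4) - 9)**2 = (-411 - 234/156)*((-48 + 8) - 9)**2 = (-411 - 234*1/156)*(-40 - 9)**2 = (-411 - 3/2)*(-49)**2 = -825/2*2401 = -1980825/2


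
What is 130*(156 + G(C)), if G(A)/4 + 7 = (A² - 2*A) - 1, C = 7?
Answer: 34320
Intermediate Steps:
G(A) = -32 - 8*A + 4*A² (G(A) = -28 + 4*((A² - 2*A) - 1) = -28 + 4*(-1 + A² - 2*A) = -28 + (-4 - 8*A + 4*A²) = -32 - 8*A + 4*A²)
130*(156 + G(C)) = 130*(156 + (-32 - 8*7 + 4*7²)) = 130*(156 + (-32 - 56 + 4*49)) = 130*(156 + (-32 - 56 + 196)) = 130*(156 + 108) = 130*264 = 34320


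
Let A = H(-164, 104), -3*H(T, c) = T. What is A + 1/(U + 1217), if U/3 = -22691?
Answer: 10964381/200568 ≈ 54.667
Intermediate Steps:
U = -68073 (U = 3*(-22691) = -68073)
H(T, c) = -T/3
A = 164/3 (A = -1/3*(-164) = 164/3 ≈ 54.667)
A + 1/(U + 1217) = 164/3 + 1/(-68073 + 1217) = 164/3 + 1/(-66856) = 164/3 - 1/66856 = 10964381/200568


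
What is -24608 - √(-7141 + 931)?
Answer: -24608 - 3*I*√690 ≈ -24608.0 - 78.804*I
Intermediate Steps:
-24608 - √(-7141 + 931) = -24608 - √(-6210) = -24608 - 3*I*√690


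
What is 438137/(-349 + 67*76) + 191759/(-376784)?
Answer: 164173498471/1787086512 ≈ 91.867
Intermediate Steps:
438137/(-349 + 67*76) + 191759/(-376784) = 438137/(-349 + 5092) + 191759*(-1/376784) = 438137/4743 - 191759/376784 = 164173498471/1787086512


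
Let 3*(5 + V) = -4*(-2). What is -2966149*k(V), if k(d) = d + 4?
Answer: -14830745/3 ≈ -4.9436e+6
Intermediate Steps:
V = -7/3 (V = -5 + (-4*(-2))/3 = -5 + (⅓)*8 = -5 + 8/3 = -7/3 ≈ -2.3333)
k(d) = 4 + d
-2966149*k(V) = -2966149*(4 - 7/3) = -2966149*5/3 = -14830745/3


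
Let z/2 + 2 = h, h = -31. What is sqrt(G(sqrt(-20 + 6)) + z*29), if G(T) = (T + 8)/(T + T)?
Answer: sqrt(-375046 - 56*I*sqrt(14))/14 ≈ 0.012219 - 43.744*I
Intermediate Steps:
z = -66 (z = -4 + 2*(-31) = -4 - 62 = -66)
G(T) = (8 + T)/(2*T) (G(T) = (8 + T)/((2*T)) = (8 + T)*(1/(2*T)) = (8 + T)/(2*T))
sqrt(G(sqrt(-20 + 6)) + z*29) = sqrt((8 + sqrt(-20 + 6))/(2*(sqrt(-20 + 6))) - 66*29) = sqrt((8 + sqrt(-14))/(2*(sqrt(-14))) - 1914) = sqrt((8 + I*sqrt(14))/(2*((I*sqrt(14)))) - 1914) = sqrt((-I*sqrt(14)/14)*(8 + I*sqrt(14))/2 - 1914) = sqrt(-I*sqrt(14)*(8 + I*sqrt(14))/28 - 1914) = sqrt(-1914 - I*sqrt(14)*(8 + I*sqrt(14))/28)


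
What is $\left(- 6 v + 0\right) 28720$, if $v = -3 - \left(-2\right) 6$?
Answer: $-1550880$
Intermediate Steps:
$v = 9$ ($v = -3 - -12 = -3 + 12 = 9$)
$\left(- 6 v + 0\right) 28720 = \left(\left(-6\right) 9 + 0\right) 28720 = \left(-54 + 0\right) 28720 = \left(-54\right) 28720 = -1550880$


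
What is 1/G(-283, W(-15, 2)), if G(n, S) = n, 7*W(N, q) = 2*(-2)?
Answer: -1/283 ≈ -0.0035336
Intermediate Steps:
W(N, q) = -4/7 (W(N, q) = (2*(-2))/7 = (⅐)*(-4) = -4/7)
1/G(-283, W(-15, 2)) = 1/(-283) = -1/283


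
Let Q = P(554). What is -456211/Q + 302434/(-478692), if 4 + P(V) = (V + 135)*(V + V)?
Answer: -112316272771/91359325584 ≈ -1.2294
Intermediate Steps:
P(V) = -4 + 2*V*(135 + V) (P(V) = -4 + (V + 135)*(V + V) = -4 + (135 + V)*(2*V) = -4 + 2*V*(135 + V))
Q = 763408 (Q = -4 + 2*554² + 270*554 = -4 + 2*306916 + 149580 = -4 + 613832 + 149580 = 763408)
-456211/Q + 302434/(-478692) = -456211/763408 + 302434/(-478692) = -456211*1/763408 + 302434*(-1/478692) = -456211/763408 - 151217/239346 = -112316272771/91359325584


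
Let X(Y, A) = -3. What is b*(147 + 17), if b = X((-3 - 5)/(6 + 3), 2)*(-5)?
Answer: 2460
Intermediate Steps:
b = 15 (b = -3*(-5) = 15)
b*(147 + 17) = 15*(147 + 17) = 15*164 = 2460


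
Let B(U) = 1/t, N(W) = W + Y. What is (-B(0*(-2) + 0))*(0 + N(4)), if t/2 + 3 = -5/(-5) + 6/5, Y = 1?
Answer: 25/8 ≈ 3.1250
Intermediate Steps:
t = -8/5 (t = -6 + 2*(-5/(-5) + 6/5) = -6 + 2*(-5*(-⅕) + 6*(⅕)) = -6 + 2*(1 + 6/5) = -6 + 2*(11/5) = -6 + 22/5 = -8/5 ≈ -1.6000)
N(W) = 1 + W (N(W) = W + 1 = 1 + W)
B(U) = -5/8 (B(U) = 1/(-8/5) = -5/8)
(-B(0*(-2) + 0))*(0 + N(4)) = (-1*(-5/8))*(0 + (1 + 4)) = 5*(0 + 5)/8 = (5/8)*5 = 25/8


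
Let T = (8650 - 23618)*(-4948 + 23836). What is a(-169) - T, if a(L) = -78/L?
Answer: 3675302598/13 ≈ 2.8272e+8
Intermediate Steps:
T = -282715584 (T = -14968*18888 = -282715584)
a(-169) - T = -78/(-169) - 1*(-282715584) = -78*(-1/169) + 282715584 = 6/13 + 282715584 = 3675302598/13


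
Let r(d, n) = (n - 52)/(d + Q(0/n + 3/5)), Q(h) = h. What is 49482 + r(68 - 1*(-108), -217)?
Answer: 43691261/883 ≈ 49481.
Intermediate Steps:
r(d, n) = (-52 + n)/(3/5 + d) (r(d, n) = (n - 52)/(d + (0/n + 3/5)) = (-52 + n)/(d + (0 + 3*(1/5))) = (-52 + n)/(d + (0 + 3/5)) = (-52 + n)/(d + 3/5) = (-52 + n)/(3/5 + d))
49482 + r(68 - 1*(-108), -217) = 49482 + 5*(-52 - 217)/(3 + 5*(68 - 1*(-108))) = 49482 + 5*(-269)/(3 + 5*(68 + 108)) = 49482 + 5*(-269)/(3 + 5*176) = 49482 + 5*(-269)/(3 + 880) = 49482 + 5*(-269)/883 = 49482 + 5*(1/883)*(-269) = 49482 - 1345/883 = 43691261/883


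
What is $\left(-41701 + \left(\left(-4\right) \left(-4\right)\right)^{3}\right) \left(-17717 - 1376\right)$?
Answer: $717992265$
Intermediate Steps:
$\left(-41701 + \left(\left(-4\right) \left(-4\right)\right)^{3}\right) \left(-17717 - 1376\right) = \left(-41701 + 16^{3}\right) \left(-19093\right) = \left(-41701 + 4096\right) \left(-19093\right) = \left(-37605\right) \left(-19093\right) = 717992265$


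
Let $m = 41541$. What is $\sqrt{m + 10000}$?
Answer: $\sqrt{51541} \approx 227.03$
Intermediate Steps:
$\sqrt{m + 10000} = \sqrt{41541 + 10000} = \sqrt{51541}$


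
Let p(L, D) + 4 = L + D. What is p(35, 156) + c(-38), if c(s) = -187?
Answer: 0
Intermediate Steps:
p(L, D) = -4 + D + L (p(L, D) = -4 + (L + D) = -4 + (D + L) = -4 + D + L)
p(35, 156) + c(-38) = (-4 + 156 + 35) - 187 = 187 - 187 = 0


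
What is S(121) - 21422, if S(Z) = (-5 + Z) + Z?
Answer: -21185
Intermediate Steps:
S(Z) = -5 + 2*Z
S(121) - 21422 = (-5 + 2*121) - 21422 = (-5 + 242) - 21422 = 237 - 21422 = -21185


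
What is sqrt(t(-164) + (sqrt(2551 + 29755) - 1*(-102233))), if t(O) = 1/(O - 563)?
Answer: sqrt(54033104530 + 528529*sqrt(32306))/727 ≈ 320.02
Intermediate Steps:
t(O) = 1/(-563 + O)
sqrt(t(-164) + (sqrt(2551 + 29755) - 1*(-102233))) = sqrt(1/(-563 - 164) + (sqrt(2551 + 29755) - 1*(-102233))) = sqrt(1/(-727) + (sqrt(32306) + 102233)) = sqrt(-1/727 + (102233 + sqrt(32306))) = sqrt(74323390/727 + sqrt(32306))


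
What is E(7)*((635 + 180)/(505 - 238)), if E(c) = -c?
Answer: -5705/267 ≈ -21.367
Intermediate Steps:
E(7)*((635 + 180)/(505 - 238)) = (-1*7)*((635 + 180)/(505 - 238)) = -5705/267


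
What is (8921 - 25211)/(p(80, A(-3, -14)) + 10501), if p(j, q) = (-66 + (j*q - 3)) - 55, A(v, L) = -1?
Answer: -16290/10297 ≈ -1.5820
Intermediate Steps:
p(j, q) = -124 + j*q (p(j, q) = (-66 + (-3 + j*q)) - 55 = (-69 + j*q) - 55 = -124 + j*q)
(8921 - 25211)/(p(80, A(-3, -14)) + 10501) = (8921 - 25211)/((-124 + 80*(-1)) + 10501) = -16290/((-124 - 80) + 10501) = -16290/(-204 + 10501) = -16290/10297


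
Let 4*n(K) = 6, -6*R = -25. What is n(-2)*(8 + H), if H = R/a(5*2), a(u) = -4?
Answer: 167/16 ≈ 10.438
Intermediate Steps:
R = 25/6 (R = -1/6*(-25) = 25/6 ≈ 4.1667)
n(K) = 3/2 (n(K) = (1/4)*6 = 3/2)
H = -25/24 (H = (25/6)/(-4) = (25/6)*(-1/4) = -25/24 ≈ -1.0417)
n(-2)*(8 + H) = 3*(8 - 25/24)/2 = (3/2)*(167/24) = 167/16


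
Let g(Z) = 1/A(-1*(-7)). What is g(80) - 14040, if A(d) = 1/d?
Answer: -14033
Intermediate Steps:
g(Z) = 7 (g(Z) = 1/(1/(-1*(-7))) = 1/(1/7) = 1/(⅐) = 7)
g(80) - 14040 = 7 - 14040 = -14033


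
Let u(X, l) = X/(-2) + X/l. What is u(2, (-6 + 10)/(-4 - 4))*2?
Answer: -10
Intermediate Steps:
u(X, l) = -X/2 + X/l (u(X, l) = X*(-1/2) + X/l = -X/2 + X/l)
u(2, (-6 + 10)/(-4 - 4))*2 = (-1/2*2 + 2/(((-6 + 10)/(-4 - 4))))*2 = (-1 + 2/((4/(-8))))*2 = (-1 + 2/((4*(-1/8))))*2 = (-1 + 2/(-1/2))*2 = (-1 + 2*(-2))*2 = (-1 - 4)*2 = -5*2 = -10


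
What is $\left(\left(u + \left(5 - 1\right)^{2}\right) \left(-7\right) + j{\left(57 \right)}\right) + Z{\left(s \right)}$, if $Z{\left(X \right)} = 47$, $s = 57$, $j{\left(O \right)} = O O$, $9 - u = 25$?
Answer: $3296$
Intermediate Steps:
$u = -16$ ($u = 9 - 25 = -16$)
$j{\left(O \right)} = O^{2}$
$\left(\left(u + \left(5 - 1\right)^{2}\right) \left(-7\right) + j{\left(57 \right)}\right) + Z{\left(s \right)} = \left(\left(-16 + \left(5 - 1\right)^{2}\right) \left(-7\right) + 57^{2}\right) + 47 = \left(\left(-16 + 4^{2}\right) \left(-7\right) + 3249\right) + 47 = \left(\left(-16 + 16\right) \left(-7\right) + 3249\right) + 47 = \left(0 \left(-7\right) + 3249\right) + 47 = \left(0 + 3249\right) + 47 = 3249 + 47 = 3296$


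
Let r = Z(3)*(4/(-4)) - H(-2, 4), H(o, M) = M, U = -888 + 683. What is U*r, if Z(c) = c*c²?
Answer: 6355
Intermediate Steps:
U = -205
Z(c) = c³
r = -31 (r = 3³*(4/(-4)) - 1*4 = 27*(4*(-¼)) - 4 = 27*(-1) - 4 = -27 - 4 = -31)
U*r = -205*(-31) = 6355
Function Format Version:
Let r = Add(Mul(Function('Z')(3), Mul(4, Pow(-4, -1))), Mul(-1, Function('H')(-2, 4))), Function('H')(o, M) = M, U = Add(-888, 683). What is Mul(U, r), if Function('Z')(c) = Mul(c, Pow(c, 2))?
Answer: 6355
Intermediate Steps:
U = -205
Function('Z')(c) = Pow(c, 3)
r = -31 (r = Add(Mul(Pow(3, 3), Mul(4, Pow(-4, -1))), Mul(-1, 4)) = Add(Mul(27, Mul(4, Rational(-1, 4))), -4) = Add(Mul(27, -1), -4) = Add(-27, -4) = -31)
Mul(U, r) = Mul(-205, -31) = 6355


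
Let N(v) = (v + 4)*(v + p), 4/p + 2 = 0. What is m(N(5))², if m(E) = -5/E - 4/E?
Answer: ⅑ ≈ 0.11111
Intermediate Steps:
p = -2 (p = 4/(-2 + 0) = 4/(-2) = 4*(-½) = -2)
N(v) = (-2 + v)*(4 + v) (N(v) = (v + 4)*(v - 2) = (4 + v)*(-2 + v) = (-2 + v)*(4 + v))
m(E) = -9/E
m(N(5))² = (-9/(-8 + 5² + 2*5))² = (-9/(-8 + 25 + 10))² = (-9/27)² = (-9*1/27)² = (-⅓)² = ⅑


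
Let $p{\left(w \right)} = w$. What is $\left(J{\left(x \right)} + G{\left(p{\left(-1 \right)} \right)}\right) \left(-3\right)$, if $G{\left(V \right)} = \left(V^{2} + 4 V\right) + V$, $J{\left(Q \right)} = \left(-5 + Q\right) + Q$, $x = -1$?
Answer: $33$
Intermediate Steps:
$J{\left(Q \right)} = -5 + 2 Q$
$G{\left(V \right)} = V^{2} + 5 V$
$\left(J{\left(x \right)} + G{\left(p{\left(-1 \right)} \right)}\right) \left(-3\right) = \left(\left(-5 + 2 \left(-1\right)\right) - \left(5 - 1\right)\right) \left(-3\right) = \left(\left(-5 - 2\right) - 4\right) \left(-3\right) = \left(-7 - 4\right) \left(-3\right) = \left(-11\right) \left(-3\right) = 33$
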